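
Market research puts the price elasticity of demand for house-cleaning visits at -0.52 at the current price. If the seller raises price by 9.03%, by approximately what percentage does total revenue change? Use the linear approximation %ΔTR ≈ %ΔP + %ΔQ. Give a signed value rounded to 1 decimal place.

+4.3%

%ΔQ ≈ Ed × %ΔP = (-0.52) × (+9.03%) = -4.6956%
%ΔTR ≈ %ΔP + %ΔQ = (+9.03%) + (-4.6956%) = +4.3344%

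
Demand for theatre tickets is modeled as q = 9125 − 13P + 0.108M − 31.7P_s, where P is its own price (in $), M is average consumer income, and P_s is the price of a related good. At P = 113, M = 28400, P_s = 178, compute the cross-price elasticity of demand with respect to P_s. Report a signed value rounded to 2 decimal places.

At the given values, q = 9125 − 13(113) + 0.108(28400) − 31.7(178) = 5080.6.
∂q/∂P_s = -31.7.
E = (-31.7) × (178/5080.6) = -1.1106…

-1.11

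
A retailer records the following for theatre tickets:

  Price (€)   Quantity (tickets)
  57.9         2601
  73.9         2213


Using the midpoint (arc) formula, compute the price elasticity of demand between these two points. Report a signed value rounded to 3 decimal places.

%ΔQ = (2213 − 2601) / [(2601 + 2213)/2] = -388/2407 = -0.161196…
%ΔP = (73.9 − 57.9) / [(57.9 + 73.9)/2] = 16/65.9 = 0.242792…
Arc Ed = %ΔQ / %ΔP = (-388/2407) / (16/65.9) = -0.66392…

-0.664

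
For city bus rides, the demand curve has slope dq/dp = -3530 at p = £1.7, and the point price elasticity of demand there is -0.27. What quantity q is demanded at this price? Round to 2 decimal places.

22225.93

Ed = (dq/dp)·(p/q) ⇒ q = (dq/dp)·p/Ed = (-3530)·1.7/(-0.27) = 22225.9259…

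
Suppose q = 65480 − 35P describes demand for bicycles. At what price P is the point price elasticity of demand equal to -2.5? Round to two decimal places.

1336.33

Ed = −35P/(65480 − 35P). Set this equal to -2.5:
35P = 2.5·(65480 − 35P) ⇒ 35P(1 + 2.5) = 2.5·65480
P = 2.5·65480 / (35·3.5) = 1336.3265…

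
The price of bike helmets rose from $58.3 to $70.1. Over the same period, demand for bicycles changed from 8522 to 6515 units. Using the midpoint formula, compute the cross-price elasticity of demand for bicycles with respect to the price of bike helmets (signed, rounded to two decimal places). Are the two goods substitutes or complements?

-1.45; complements

%ΔQ_{bicycles} = (6515 − 8522)/avg = -2007/7518.5 = -0.266941…
%ΔP_{bike helmets} = (70.1 − 58.3)/avg = 11.8/64.2 = 0.183800…
E_cross = (-2007/7518.5) / (11.8/64.2) = -1.4523…
E_cross < 0 ⇒ the goods are complements.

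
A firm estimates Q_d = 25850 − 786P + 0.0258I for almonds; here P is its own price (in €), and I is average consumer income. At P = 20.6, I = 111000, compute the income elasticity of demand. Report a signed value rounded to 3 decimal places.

At the given values, Q_d = 25850 − 786(20.6) + 0.0258(111000) = 12522.2.
∂Q_d/∂I = 0.0258.
E = (0.0258) × (111000/12522.2) = 0.22869…

0.229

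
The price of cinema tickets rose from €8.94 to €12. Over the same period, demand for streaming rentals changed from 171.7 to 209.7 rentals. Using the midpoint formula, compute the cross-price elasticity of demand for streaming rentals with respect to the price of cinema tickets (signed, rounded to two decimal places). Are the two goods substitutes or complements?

0.68; substitutes

%ΔQ_{streaming rentals} = (209.7 − 171.7)/avg = 38/190.7 = 0.199265…
%ΔP_{cinema tickets} = (12 − 8.94)/avg = 3.06/10.47 = 0.292263…
E_cross = (38/190.7) / (3.06/10.47) = 0.6818…
E_cross > 0 ⇒ the goods are substitutes.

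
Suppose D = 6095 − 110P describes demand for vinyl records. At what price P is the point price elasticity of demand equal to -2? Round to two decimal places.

36.94

Ed = −110P/(6095 − 110P). Set this equal to -2:
110P = 2·(6095 − 110P) ⇒ 110P(1 + 2) = 2·6095
P = 2·6095 / (110·3) = 36.9393…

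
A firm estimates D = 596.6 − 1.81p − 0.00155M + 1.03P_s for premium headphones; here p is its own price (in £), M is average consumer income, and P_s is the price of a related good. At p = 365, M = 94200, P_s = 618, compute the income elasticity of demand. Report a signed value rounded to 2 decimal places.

At the given values, D = 596.6 − 1.81(365) − 0.00155(94200) + 1.03(618) = 426.48.
∂D/∂M = -0.00155.
E = (-0.00155) × (94200/426.48) = -0.3423…

-0.34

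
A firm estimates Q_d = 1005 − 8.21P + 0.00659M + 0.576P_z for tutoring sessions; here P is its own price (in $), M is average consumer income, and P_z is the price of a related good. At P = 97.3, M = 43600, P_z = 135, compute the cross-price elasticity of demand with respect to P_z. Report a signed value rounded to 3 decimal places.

At the given values, Q_d = 1005 − 8.21(97.3) + 0.00659(43600) + 0.576(135) = 571.251.
∂Q_d/∂P_z = 0.576.
E = (0.576) × (135/571.251) = 0.13612…

0.136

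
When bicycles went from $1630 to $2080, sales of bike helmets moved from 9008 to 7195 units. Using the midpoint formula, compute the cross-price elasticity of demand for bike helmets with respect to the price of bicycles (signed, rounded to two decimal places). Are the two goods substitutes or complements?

%ΔQ_{bike helmets} = (7195 − 9008)/avg = -1813/8101.5 = -0.223785…
%ΔP_{bicycles} = (2080 − 1630)/avg = 450/1855 = 0.242587…
E_cross = (-1813/8101.5) / (450/1855) = -0.9224…
E_cross < 0 ⇒ the goods are complements.

-0.92; complements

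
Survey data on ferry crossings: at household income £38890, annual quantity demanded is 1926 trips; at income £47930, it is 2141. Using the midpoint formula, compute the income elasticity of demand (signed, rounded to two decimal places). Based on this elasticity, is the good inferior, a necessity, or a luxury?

0.51; necessity

%ΔQ = (2141 − 1926)/[( 1926 + 2141)/2] = 215/2033.5 = 0.105729…
%ΔIncome = (47930 − 38890)/[( 38890 + 47930)/2] = 9040/43410 = 0.208246…
E_income = (215/2033.5) / (9040/43410) = 0.5077…
0 < E_income < 1 ⇒ normal good, necessity.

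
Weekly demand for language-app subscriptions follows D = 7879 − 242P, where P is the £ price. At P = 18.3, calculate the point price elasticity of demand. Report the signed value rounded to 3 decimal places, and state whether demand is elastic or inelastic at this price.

-1.284; elastic

dD/dP = −242. At P = 18.3, D = 7879 − 242(18.3) = 3450.4.
Ed = (dD/dP)·(P/D) = −242 × (18.3/3450.4) = -1.28350…
|Ed| = 1.284 > 1, so demand is elastic.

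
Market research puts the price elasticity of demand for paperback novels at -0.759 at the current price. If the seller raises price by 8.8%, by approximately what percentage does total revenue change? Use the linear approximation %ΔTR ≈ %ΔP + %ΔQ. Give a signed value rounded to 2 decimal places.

%ΔQ ≈ Ed × %ΔP = (-0.759) × (+8.8%) = -6.6792%
%ΔTR ≈ %ΔP + %ΔQ = (+8.8%) + (-6.6792%) = +2.1208%

+2.12%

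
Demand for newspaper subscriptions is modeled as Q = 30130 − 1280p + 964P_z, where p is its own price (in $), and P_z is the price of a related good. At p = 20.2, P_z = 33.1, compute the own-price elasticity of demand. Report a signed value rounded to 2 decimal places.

-0.71

At the given values, Q = 30130 − 1280(20.2) + 964(33.1) = 36182.4.
∂Q/∂p = −1280.
E = (-1280) × (20.2/36182.4) = -0.7146…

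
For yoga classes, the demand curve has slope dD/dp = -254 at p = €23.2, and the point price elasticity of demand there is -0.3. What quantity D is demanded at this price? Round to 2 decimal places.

19642.67

Ed = (dD/dp)·(p/D) ⇒ D = (dD/dp)·p/Ed = (-254)·23.2/(-0.3) = 19642.6666…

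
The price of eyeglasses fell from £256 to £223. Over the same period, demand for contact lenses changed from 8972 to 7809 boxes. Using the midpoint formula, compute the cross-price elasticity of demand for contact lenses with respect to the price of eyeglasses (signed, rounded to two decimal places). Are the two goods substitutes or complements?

1.01; substitutes

%ΔQ_{contact lenses} = (7809 − 8972)/avg = -1163/8390.5 = -0.138609…
%ΔP_{eyeglasses} = (223 − 256)/avg = -33/239.5 = -0.137787…
E_cross = (-1163/8390.5) / (-33/239.5) = 1.0059…
E_cross > 0 ⇒ the goods are substitutes.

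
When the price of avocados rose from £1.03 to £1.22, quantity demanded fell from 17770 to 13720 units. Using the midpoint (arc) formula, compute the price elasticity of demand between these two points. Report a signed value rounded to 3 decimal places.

%ΔQ = (13720 − 17770) / [(17770 + 13720)/2] = -4050/15745 = -0.257224…
%ΔP = (1.22 − 1.03) / [(1.03 + 1.22)/2] = 0.19/1.125 = 0.168888…
Arc Ed = %ΔQ / %ΔP = (-4050/15745) / (0.19/1.125) = -1.52303…

-1.523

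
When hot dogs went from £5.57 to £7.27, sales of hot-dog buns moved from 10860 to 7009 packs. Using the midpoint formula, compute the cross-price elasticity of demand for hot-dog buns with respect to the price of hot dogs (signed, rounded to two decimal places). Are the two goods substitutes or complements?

-1.63; complements

%ΔQ_{hot-dog buns} = (7009 − 10860)/avg = -3851/8934.5 = -0.431025…
%ΔP_{hot dogs} = (7.27 − 5.57)/avg = 1.7/6.42 = 0.264797…
E_cross = (-3851/8934.5) / (1.7/6.42) = -1.6277…
E_cross < 0 ⇒ the goods are complements.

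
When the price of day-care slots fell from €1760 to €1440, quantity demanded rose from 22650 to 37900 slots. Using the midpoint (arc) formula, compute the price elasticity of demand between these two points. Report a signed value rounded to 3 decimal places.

-2.519

%ΔQ = (37900 − 22650) / [(22650 + 37900)/2] = 15250/30275 = 0.503715…
%ΔP = (1440 − 1760) / [(1760 + 1440)/2] = -320/1600 = -0.2
Arc Ed = %ΔQ / %ΔP = (15250/30275) / (-320/1600) = -2.51857…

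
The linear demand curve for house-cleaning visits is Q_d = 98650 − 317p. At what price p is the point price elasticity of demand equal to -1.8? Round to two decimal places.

200.06

Ed = −317p/(98650 − 317p). Set this equal to -1.8:
317p = 1.8·(98650 − 317p) ⇒ 317p(1 + 1.8) = 1.8·98650
p = 1.8·98650 / (317·2.8) = 200.0563…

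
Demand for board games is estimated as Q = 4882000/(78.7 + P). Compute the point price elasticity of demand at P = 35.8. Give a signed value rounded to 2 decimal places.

dQ/dP = −4882000/(78.7 + P)² = -372.38. At P = 35.8, Q = 42637.6.
Ed = (dQ/dP)·(P/Q) = (-372.38) × (35.8/42637.6) = -0.3126…

-0.31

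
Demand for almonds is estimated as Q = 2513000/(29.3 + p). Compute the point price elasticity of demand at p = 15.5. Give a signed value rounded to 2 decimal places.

dQ/dp = −2513000/(29.3 + p)² = -1252.09. At p = 15.5, Q = 56093.8.
Ed = (dQ/dp)·(p/Q) = (-1252.09) × (15.5/56093.8) = -0.3459…

-0.35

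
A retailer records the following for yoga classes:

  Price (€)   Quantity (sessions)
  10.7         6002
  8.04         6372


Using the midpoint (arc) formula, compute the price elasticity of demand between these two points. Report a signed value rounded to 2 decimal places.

%ΔQ = (6372 − 6002) / [(6002 + 6372)/2] = 370/6187 = 0.059802…
%ΔP = (8.04 − 10.7) / [(10.7 + 8.04)/2] = -2.66/9.37 = -0.283884…
Arc Ed = %ΔQ / %ΔP = (370/6187) / (-2.66/9.37) = -0.2106…

-0.21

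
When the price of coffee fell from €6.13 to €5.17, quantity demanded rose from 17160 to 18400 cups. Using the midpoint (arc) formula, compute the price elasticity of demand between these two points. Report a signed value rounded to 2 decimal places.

-0.41

%ΔQ = (18400 − 17160) / [(17160 + 18400)/2] = 1240/17780 = 0.069741…
%ΔP = (5.17 − 6.13) / [(6.13 + 5.17)/2] = -0.96/5.65 = -0.169911…
Arc Ed = %ΔQ / %ΔP = (1240/17780) / (-0.96/5.65) = -0.4104…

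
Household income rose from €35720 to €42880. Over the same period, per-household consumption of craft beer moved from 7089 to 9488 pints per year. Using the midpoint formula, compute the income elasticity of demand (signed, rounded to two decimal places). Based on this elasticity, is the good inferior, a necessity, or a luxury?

%ΔQ = (9488 − 7089)/[( 7089 + 9488)/2] = 2399/8288.5 = 0.289437…
%ΔIncome = (42880 − 35720)/[( 35720 + 42880)/2] = 7160/39300 = 0.182188…
E_income = (2399/8288.5) / (7160/39300) = 1.5886…
E_income > 1 ⇒ normal good, luxury.

1.59; luxury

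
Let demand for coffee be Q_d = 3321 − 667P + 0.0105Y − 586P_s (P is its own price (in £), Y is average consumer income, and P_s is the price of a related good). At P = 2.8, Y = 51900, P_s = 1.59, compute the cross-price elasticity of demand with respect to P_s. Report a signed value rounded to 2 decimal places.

-0.87

At the given values, Q_d = 3321 − 667(2.8) + 0.0105(51900) − 586(1.59) = 1066.61.
∂Q_d/∂P_s = -586.
E = (-586) × (1.59/1066.61) = -0.8735…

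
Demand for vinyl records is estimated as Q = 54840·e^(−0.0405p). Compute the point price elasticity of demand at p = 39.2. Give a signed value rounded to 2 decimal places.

dQ/dp = −0.0405·Q = -454.011. At p = 39.2, Q = 11210.2.
Ed = (dQ/dp)·(p/Q) = (-454.011) × (39.2/11210.2) = -1.5876

-1.59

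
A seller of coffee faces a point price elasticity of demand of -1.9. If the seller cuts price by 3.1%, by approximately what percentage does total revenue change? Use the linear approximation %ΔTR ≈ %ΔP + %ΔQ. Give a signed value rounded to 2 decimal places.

%ΔQ ≈ Ed × %ΔP = (-1.9) × (-3.1%) = +5.8900%
%ΔTR ≈ %ΔP + %ΔQ = (-3.1%) + (+5.8900%) = +2.7900%

+2.79%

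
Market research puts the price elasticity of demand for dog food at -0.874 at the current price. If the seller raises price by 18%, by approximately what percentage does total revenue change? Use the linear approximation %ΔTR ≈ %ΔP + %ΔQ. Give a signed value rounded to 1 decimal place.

+2.3%

%ΔQ ≈ Ed × %ΔP = (-0.874) × (+18%) = -15.7320%
%ΔTR ≈ %ΔP + %ΔQ = (+18%) + (-15.7320%) = +2.2680%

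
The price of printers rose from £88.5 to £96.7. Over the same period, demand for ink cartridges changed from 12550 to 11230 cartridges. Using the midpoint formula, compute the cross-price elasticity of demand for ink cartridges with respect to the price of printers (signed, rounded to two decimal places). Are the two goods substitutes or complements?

-1.25; complements

%ΔQ_{ink cartridges} = (11230 − 12550)/avg = -1320/11890 = -0.111017…
%ΔP_{printers} = (96.7 − 88.5)/avg = 8.2/92.6 = 0.088552…
E_cross = (-1320/11890) / (8.2/92.6) = -1.2536…
E_cross < 0 ⇒ the goods are complements.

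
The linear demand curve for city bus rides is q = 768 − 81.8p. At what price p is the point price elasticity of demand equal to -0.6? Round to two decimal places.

3.52

Ed = −81.8p/(768 − 81.8p). Set this equal to -0.6:
81.8p = 0.6·(768 − 81.8p) ⇒ 81.8p(1 + 0.6) = 0.6·768
p = 0.6·768 / (81.8·1.6) = 3.5207…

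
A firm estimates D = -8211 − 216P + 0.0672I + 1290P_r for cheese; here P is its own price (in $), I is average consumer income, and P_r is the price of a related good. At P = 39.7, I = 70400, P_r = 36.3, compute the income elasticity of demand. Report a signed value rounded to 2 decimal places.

At the given values, D = -8211 − 216(39.7) + 0.0672(70400) + 1290(36.3) = 34771.68.
∂D/∂I = 0.0672.
E = (0.0672) × (70400/34771.68) = 0.1360…

0.14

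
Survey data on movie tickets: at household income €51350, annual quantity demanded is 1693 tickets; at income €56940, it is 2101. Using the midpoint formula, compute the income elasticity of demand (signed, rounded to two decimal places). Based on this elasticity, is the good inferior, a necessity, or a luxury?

%ΔQ = (2101 − 1693)/[( 1693 + 2101)/2] = 408/1897 = 0.215076…
%ΔIncome = (56940 − 51350)/[( 51350 + 56940)/2] = 5590/54145 = 0.103241…
E_income = (408/1897) / (5590/54145) = 2.0832…
E_income > 1 ⇒ normal good, luxury.

2.08; luxury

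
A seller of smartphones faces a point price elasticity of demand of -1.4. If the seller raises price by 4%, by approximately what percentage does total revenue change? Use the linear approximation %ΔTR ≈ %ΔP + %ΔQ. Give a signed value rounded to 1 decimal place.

-1.6%

%ΔQ ≈ Ed × %ΔP = (-1.4) × (+4%) = -5.6000%
%ΔTR ≈ %ΔP + %ΔQ = (+4%) + (-5.6000%) = -1.6000%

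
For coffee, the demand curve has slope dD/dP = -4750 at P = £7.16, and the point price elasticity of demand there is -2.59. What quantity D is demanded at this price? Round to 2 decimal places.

13131.27

Ed = (dD/dP)·(P/D) ⇒ D = (dD/dP)·P/Ed = (-4750)·7.16/(-2.59) = 13131.2741…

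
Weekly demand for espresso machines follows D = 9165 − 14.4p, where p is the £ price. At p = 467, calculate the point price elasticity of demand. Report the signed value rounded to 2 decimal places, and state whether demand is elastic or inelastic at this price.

-2.76; elastic

dD/dp = −14.4. At p = 467, D = 9165 − 14.4(467) = 2440.2.
Ed = (dD/dp)·(p/D) = −14.4 × (467/2440.2) = -2.7558…
|Ed| = 2.76 > 1, so demand is elastic.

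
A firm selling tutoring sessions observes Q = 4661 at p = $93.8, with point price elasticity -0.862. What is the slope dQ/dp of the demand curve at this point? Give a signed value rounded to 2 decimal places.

-42.83

Ed = (dQ/dp)·(p/Q) ⇒ dQ/dp = Ed·Q/p = (-0.862)·4661/93.8 = -42.8334…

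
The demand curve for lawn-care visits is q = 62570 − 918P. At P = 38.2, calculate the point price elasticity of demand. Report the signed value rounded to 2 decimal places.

-1.28

dq/dP = −918. At P = 38.2, q = 62570 − 918(38.2) = 27502.4.
Ed = (dq/dP)·(P/q) = −918 × (38.2/27502.4) = -1.2750…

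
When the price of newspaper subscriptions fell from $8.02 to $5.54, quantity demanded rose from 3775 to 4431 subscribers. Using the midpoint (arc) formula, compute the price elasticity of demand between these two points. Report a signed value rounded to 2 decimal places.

-0.44

%ΔQ = (4431 − 3775) / [(3775 + 4431)/2] = 656/4103 = 0.159883…
%ΔP = (5.54 − 8.02) / [(8.02 + 5.54)/2] = -2.48/6.78 = -0.365781…
Arc Ed = %ΔQ / %ΔP = (656/4103) / (-2.48/6.78) = -0.4370…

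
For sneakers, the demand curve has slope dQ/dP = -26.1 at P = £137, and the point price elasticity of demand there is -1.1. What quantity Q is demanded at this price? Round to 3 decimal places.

3250.636

Ed = (dQ/dP)·(P/Q) ⇒ Q = (dQ/dP)·P/Ed = (-26.1)·137/(-1.1) = 3250.63636…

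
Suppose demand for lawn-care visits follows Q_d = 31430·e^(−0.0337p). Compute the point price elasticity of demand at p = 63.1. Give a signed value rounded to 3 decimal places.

-2.126

dQ_d/dp = −0.0337·Q_d = -126.317. At p = 63.1, Q_d = 3748.26.
Ed = (dQ_d/dp)·(p/Q_d) = (-126.317) × (63.1/3748.26) = -2.12647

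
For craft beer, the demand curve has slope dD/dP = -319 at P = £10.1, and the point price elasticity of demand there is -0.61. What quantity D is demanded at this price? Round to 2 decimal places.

Ed = (dD/dP)·(P/D) ⇒ D = (dD/dP)·P/Ed = (-319)·10.1/(-0.61) = 5281.8032…

5281.80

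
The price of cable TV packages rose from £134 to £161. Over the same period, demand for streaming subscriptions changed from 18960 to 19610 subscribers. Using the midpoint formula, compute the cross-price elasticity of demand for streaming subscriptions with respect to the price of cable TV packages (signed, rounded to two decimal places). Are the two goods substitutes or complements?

0.18; substitutes

%ΔQ_{streaming subscriptions} = (19610 − 18960)/avg = 650/19285 = 0.033704…
%ΔP_{cable TV packages} = (161 − 134)/avg = 27/147.5 = 0.183050…
E_cross = (650/19285) / (27/147.5) = 0.1841…
E_cross > 0 ⇒ the goods are substitutes.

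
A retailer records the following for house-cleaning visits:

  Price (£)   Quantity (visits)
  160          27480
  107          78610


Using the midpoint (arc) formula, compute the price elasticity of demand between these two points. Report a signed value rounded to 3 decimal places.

%ΔQ = (78610 − 27480) / [(27480 + 78610)/2] = 51130/53045 = 0.963898…
%ΔP = (107 − 160) / [(160 + 107)/2] = -53/133.5 = -0.397003…
Arc Ed = %ΔQ / %ΔP = (51130/53045) / (-53/133.5) = -2.42793…

-2.428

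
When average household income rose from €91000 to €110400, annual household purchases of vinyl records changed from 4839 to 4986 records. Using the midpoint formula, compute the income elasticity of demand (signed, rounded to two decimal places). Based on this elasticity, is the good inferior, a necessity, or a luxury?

%ΔQ = (4986 − 4839)/[( 4839 + 4986)/2] = 147/4912.5 = 0.029923…
%ΔIncome = (110400 − 91000)/[( 91000 + 110400)/2] = 19400/100700 = 0.192651…
E_income = (147/4912.5) / (19400/100700) = 0.1553…
0 < E_income < 1 ⇒ normal good, necessity.

0.16; necessity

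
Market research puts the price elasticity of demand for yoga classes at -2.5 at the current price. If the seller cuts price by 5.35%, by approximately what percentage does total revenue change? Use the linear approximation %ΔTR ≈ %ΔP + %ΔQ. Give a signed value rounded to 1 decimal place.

%ΔQ ≈ Ed × %ΔP = (-2.5) × (-5.35%) = +13.3750%
%ΔTR ≈ %ΔP + %ΔQ = (-5.35%) + (+13.3750%) = +8.0250%

+8.0%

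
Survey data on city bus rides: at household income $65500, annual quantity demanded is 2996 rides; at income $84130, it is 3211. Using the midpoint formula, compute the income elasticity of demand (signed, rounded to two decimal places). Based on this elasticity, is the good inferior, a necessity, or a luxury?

0.28; necessity

%ΔQ = (3211 − 2996)/[( 2996 + 3211)/2] = 215/3103.5 = 0.069276…
%ΔIncome = (84130 − 65500)/[( 65500 + 84130)/2] = 18630/74815 = 0.249014…
E_income = (215/3103.5) / (18630/74815) = 0.2782…
0 < E_income < 1 ⇒ normal good, necessity.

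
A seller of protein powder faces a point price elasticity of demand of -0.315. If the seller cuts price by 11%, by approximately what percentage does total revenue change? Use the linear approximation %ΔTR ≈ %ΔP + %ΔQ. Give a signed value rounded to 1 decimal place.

-7.5%

%ΔQ ≈ Ed × %ΔP = (-0.315) × (-11%) = +3.4650%
%ΔTR ≈ %ΔP + %ΔQ = (-11%) + (+3.4650%) = -7.5350%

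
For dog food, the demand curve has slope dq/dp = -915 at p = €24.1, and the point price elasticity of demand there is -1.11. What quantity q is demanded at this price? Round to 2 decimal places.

Ed = (dq/dp)·(p/q) ⇒ q = (dq/dp)·p/Ed = (-915)·24.1/(-1.11) = 19866.2162…

19866.22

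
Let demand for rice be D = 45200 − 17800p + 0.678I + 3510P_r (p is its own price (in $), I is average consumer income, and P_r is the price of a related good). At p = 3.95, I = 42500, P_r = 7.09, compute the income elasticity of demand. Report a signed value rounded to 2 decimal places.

At the given values, D = 45200 − 17800(3.95) + 0.678(42500) + 3510(7.09) = 28590.9.
∂D/∂I = 0.678.
E = (0.678) × (42500/28590.9) = 1.0078…

1.01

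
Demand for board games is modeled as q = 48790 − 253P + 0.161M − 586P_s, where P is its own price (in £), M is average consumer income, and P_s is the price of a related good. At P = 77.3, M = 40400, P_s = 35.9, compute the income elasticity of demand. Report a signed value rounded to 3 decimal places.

At the given values, q = 48790 − 253(77.3) + 0.161(40400) − 586(35.9) = 14700.1.
∂q/∂M = 0.161.
E = (0.161) × (40400/14700.1) = 0.44247…

0.442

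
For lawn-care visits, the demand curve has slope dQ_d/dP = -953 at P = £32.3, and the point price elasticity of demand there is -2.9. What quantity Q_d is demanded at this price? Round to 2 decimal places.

Ed = (dQ_d/dP)·(P/Q_d) ⇒ Q_d = (dQ_d/dP)·P/Ed = (-953)·32.3/(-2.9) = 10614.4482…

10614.45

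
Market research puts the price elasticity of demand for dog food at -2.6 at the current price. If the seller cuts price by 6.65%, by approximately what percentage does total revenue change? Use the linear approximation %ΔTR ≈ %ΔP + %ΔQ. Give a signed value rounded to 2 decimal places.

%ΔQ ≈ Ed × %ΔP = (-2.6) × (-6.65%) = +17.2900%
%ΔTR ≈ %ΔP + %ΔQ = (-6.65%) + (+17.2900%) = +10.6400%

+10.64%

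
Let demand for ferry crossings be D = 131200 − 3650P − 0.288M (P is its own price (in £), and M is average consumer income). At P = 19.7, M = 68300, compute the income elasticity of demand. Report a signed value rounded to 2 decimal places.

-0.50

At the given values, D = 131200 − 3650(19.7) − 0.288(68300) = 39624.6.
∂D/∂M = -0.288.
E = (-0.288) × (68300/39624.6) = -0.4964…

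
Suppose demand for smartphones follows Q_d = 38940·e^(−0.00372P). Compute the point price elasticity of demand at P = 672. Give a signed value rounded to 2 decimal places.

-2.50

dQ_d/dP = −0.00372·Q_d = -11.8925. At P = 672, Q_d = 3196.9.
Ed = (dQ_d/dP)·(P/Q_d) = (-11.8925) × (672/3196.9) = -2.4998…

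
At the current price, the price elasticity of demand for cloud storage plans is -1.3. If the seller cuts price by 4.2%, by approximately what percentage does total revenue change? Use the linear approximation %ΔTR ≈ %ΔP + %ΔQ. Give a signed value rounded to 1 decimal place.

%ΔQ ≈ Ed × %ΔP = (-1.3) × (-4.2%) = +5.4600%
%ΔTR ≈ %ΔP + %ΔQ = (-4.2%) + (+5.4600%) = +1.2600%

+1.3%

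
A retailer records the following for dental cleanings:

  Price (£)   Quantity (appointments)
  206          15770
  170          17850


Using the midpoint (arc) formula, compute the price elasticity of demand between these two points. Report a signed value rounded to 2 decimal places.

%ΔQ = (17850 − 15770) / [(15770 + 17850)/2] = 2080/16810 = 0.123735…
%ΔP = (170 − 206) / [(206 + 170)/2] = -36/188 = -0.191489…
Arc Ed = %ΔQ / %ΔP = (2080/16810) / (-36/188) = -0.6461…

-0.65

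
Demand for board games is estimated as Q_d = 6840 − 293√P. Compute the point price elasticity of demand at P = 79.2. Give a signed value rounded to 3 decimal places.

dQ_d/dP = −293/(2√P) = -16.4617. At P = 79.2, Q_d = 4232.46.
Ed = (dQ_d/dP)·(P/Q_d) = (-16.4617) × (79.2/4232.46) = -0.30803…

-0.308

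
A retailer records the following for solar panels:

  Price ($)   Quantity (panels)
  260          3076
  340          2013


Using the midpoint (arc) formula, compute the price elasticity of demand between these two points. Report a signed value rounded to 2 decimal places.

-1.57

%ΔQ = (2013 − 3076) / [(3076 + 2013)/2] = -1063/2544.5 = -0.417763…
%ΔP = (340 − 260) / [(260 + 340)/2] = 80/300 = 0.266666…
Arc Ed = %ΔQ / %ΔP = (-1063/2544.5) / (80/300) = -1.5666…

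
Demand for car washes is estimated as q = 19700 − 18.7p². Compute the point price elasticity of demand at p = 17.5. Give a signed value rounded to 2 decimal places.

dq/dp = −2·18.7·p = -654.5. At p = 17.5, q = 13973.125.
Ed = (dq/dp)·(p/q) = (-654.5) × (17.5/13973.125) = -0.8196…

-0.82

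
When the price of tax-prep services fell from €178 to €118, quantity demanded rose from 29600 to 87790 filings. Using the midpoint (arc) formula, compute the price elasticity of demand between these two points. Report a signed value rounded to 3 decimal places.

-2.445

%ΔQ = (87790 − 29600) / [(29600 + 87790)/2] = 58190/58695 = 0.991396…
%ΔP = (118 − 178) / [(178 + 118)/2] = -60/148 = -0.405405…
Arc Ed = %ΔQ / %ΔP = (58190/58695) / (-60/148) = -2.44544…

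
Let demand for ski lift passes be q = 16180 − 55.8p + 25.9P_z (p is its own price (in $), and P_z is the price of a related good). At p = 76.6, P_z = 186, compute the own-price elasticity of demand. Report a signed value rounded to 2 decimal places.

At the given values, q = 16180 − 55.8(76.6) + 25.9(186) = 16723.12.
∂q/∂p = −55.8.
E = (-55.8) × (76.6/16723.12) = -0.2555…

-0.26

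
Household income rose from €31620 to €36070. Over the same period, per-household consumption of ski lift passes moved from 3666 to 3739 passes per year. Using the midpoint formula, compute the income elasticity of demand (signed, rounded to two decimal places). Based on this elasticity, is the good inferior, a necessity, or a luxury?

0.15; necessity

%ΔQ = (3739 − 3666)/[( 3666 + 3739)/2] = 73/3702.5 = 0.019716…
%ΔIncome = (36070 − 31620)/[( 31620 + 36070)/2] = 4450/33845 = 0.131481…
E_income = (73/3702.5) / (4450/33845) = 0.1499…
0 < E_income < 1 ⇒ normal good, necessity.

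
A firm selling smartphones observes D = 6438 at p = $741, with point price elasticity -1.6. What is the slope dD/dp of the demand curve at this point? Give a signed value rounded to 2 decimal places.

Ed = (dD/dp)·(p/D) ⇒ dD/dp = Ed·D/p = (-1.6)·6438/741 = -13.9012…

-13.90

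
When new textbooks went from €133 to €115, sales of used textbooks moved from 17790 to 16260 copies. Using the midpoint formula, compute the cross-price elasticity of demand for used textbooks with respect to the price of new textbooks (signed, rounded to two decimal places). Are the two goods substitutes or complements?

%ΔQ_{used textbooks} = (16260 − 17790)/avg = -1530/17025 = -0.089867…
%ΔP_{new textbooks} = (115 − 133)/avg = -18/124 = -0.145161…
E_cross = (-1530/17025) / (-18/124) = 0.6190…
E_cross > 0 ⇒ the goods are substitutes.

0.62; substitutes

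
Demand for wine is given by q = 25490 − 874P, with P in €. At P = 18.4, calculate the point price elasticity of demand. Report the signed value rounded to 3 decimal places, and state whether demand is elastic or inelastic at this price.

dq/dP = −874. At P = 18.4, q = 25490 − 874(18.4) = 9408.4.
Ed = (dq/dP)·(P/q) = −874 × (18.4/9408.4) = -1.70928…
|Ed| = 1.709 > 1, so demand is elastic.

-1.709; elastic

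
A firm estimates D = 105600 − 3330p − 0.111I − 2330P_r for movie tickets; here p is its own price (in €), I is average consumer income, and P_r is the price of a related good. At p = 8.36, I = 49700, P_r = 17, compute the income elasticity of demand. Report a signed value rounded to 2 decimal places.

At the given values, D = 105600 − 3330(8.36) − 0.111(49700) − 2330(17) = 32634.5.
∂D/∂I = -0.111.
E = (-0.111) × (49700/32634.5) = -0.1690…

-0.17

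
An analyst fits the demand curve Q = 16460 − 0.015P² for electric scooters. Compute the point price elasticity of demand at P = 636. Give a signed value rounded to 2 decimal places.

dQ/dP = −2·0.015·P = -19.08. At P = 636, Q = 10392.56.
Ed = (dQ/dP)·(P/Q) = (-19.08) × (636/10392.56) = -1.1676…

-1.17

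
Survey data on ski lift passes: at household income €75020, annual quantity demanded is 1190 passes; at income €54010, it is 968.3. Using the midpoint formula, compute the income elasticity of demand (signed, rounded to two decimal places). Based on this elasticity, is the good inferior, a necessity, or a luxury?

%ΔQ = (968.3 − 1190)/[( 1190 + 968.3)/2] = -221.7/1079.15 = -0.205439…
%ΔIncome = (54010 − 75020)/[( 75020 + 54010)/2] = -21010/64515 = -0.325660…
E_income = (-221.7/1079.15) / (-21010/64515) = 0.6308…
0 < E_income < 1 ⇒ normal good, necessity.

0.63; necessity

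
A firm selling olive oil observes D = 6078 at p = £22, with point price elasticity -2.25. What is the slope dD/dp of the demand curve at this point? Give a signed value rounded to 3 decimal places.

Ed = (dD/dp)·(p/D) ⇒ dD/dp = Ed·D/p = (-2.25)·6078/22 = -621.61363…

-621.614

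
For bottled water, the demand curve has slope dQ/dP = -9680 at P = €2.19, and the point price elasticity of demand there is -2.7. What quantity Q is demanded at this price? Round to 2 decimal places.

7851.56

Ed = (dQ/dP)·(P/Q) ⇒ Q = (dQ/dP)·P/Ed = (-9680)·2.19/(-2.7) = 7851.5555…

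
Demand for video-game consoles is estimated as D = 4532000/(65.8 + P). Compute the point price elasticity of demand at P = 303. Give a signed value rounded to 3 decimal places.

dD/dP = −4532000/(65.8 + P)² = -33.3202. At P = 303, D = 12288.5.
Ed = (dD/dP)·(P/D) = (-33.3202) × (303/12288.5) = -0.82158…

-0.822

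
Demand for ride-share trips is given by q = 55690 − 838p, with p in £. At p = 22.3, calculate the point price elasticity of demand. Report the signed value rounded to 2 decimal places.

dq/dp = −838. At p = 22.3, q = 55690 − 838(22.3) = 37002.6.
Ed = (dq/dp)·(p/q) = −838 × (22.3/37002.6) = -0.5050…

-0.51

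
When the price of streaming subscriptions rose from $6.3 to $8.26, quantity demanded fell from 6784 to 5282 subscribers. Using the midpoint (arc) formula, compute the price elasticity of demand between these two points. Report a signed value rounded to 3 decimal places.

-0.925

%ΔQ = (5282 − 6784) / [(6784 + 5282)/2] = -1502/6033 = -0.248964…
%ΔP = (8.26 − 6.3) / [(6.3 + 8.26)/2] = 1.96/7.28 = 0.269230…
Arc Ed = %ΔQ / %ΔP = (-1502/6033) / (1.96/7.28) = -0.92472…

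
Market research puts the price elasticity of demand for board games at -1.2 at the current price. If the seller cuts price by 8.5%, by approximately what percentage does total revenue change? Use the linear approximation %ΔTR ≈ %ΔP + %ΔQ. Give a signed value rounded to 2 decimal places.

%ΔQ ≈ Ed × %ΔP = (-1.2) × (-8.5%) = +10.2000%
%ΔTR ≈ %ΔP + %ΔQ = (-8.5%) + (+10.2000%) = +1.7000%

+1.70%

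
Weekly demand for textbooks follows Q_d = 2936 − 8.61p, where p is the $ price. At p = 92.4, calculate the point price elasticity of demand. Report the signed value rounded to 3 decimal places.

-0.372

dQ_d/dp = −8.61. At p = 92.4, Q_d = 2936 − 8.61(92.4) = 2140.436.
Ed = (dQ_d/dp)·(p/Q_d) = −8.61 × (92.4/2140.436) = -0.37168…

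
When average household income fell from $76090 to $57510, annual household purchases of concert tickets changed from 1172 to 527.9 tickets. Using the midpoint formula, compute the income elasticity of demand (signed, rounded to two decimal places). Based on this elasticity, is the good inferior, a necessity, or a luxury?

%ΔQ = (527.9 − 1172)/[( 1172 + 527.9)/2] = -644.1/849.95 = -0.757809…
%ΔIncome = (57510 − 76090)/[( 76090 + 57510)/2] = -18580/66800 = -0.278143…
E_income = (-644.1/849.95) / (-18580/66800) = 2.7245…
E_income > 1 ⇒ normal good, luxury.

2.72; luxury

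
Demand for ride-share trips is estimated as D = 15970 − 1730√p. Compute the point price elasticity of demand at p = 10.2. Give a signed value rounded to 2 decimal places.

-0.26

dD/dp = −1730/(2√p) = -270.842. At p = 10.2, D = 10444.8.
Ed = (dD/dp)·(p/D) = (-270.842) × (10.2/10444.8) = -0.2644…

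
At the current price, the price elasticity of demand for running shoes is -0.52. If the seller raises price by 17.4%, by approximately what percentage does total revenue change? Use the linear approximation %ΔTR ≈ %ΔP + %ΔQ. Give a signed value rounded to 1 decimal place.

%ΔQ ≈ Ed × %ΔP = (-0.52) × (+17.4%) = -9.0480%
%ΔTR ≈ %ΔP + %ΔQ = (+17.4%) + (-9.0480%) = +8.3520%

+8.4%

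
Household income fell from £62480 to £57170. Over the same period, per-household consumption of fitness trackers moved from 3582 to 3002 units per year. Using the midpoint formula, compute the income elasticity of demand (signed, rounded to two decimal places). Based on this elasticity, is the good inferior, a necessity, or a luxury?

%ΔQ = (3002 − 3582)/[( 3582 + 3002)/2] = -580/3292 = -0.176184…
%ΔIncome = (57170 − 62480)/[( 62480 + 57170)/2] = -5310/59825 = -0.088758…
E_income = (-580/3292) / (-5310/59825) = 1.9849…
E_income > 1 ⇒ normal good, luxury.

1.98; luxury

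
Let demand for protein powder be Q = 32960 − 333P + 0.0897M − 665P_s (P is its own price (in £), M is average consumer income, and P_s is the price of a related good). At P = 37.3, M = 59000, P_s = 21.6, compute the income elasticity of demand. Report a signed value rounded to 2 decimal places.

0.46

At the given values, Q = 32960 − 333(37.3) + 0.0897(59000) − 665(21.6) = 11467.4.
∂Q/∂M = 0.0897.
E = (0.0897) × (59000/11467.4) = 0.4615…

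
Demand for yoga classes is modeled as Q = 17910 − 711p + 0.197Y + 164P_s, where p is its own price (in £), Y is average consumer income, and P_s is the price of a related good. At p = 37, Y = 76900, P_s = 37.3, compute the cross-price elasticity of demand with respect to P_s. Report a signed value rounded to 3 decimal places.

At the given values, Q = 17910 − 711(37) + 0.197(76900) + 164(37.3) = 12869.5.
∂Q/∂P_s = 164.
E = (164) × (37.3/12869.5) = 0.47532…

0.475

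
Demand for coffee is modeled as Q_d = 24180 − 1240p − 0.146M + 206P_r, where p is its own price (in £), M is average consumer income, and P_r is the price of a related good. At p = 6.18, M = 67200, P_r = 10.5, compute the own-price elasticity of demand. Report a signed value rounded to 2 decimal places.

At the given values, Q_d = 24180 − 1240(6.18) − 0.146(67200) + 206(10.5) = 8868.6.
∂Q_d/∂p = −1240.
E = (-1240) × (6.18/8868.6) = -0.8640…

-0.86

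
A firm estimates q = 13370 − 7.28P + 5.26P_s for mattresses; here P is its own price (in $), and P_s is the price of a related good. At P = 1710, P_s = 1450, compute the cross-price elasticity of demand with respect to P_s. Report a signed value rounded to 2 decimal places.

0.89

At the given values, q = 13370 − 7.28(1710) + 5.26(1450) = 8548.2.
∂q/∂P_s = 5.26.
E = (5.26) × (1450/8548.2) = 0.8922…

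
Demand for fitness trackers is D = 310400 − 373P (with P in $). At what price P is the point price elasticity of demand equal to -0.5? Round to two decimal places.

277.39

Ed = −373P/(310400 − 373P). Set this equal to -0.5:
373P = 0.5·(310400 − 373P) ⇒ 373P(1 + 0.5) = 0.5·310400
P = 0.5·310400 / (373·1.5) = 277.3905…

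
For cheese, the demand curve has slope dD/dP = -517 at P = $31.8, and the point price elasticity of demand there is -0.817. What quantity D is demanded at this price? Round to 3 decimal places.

20123.133

Ed = (dD/dP)·(P/D) ⇒ D = (dD/dP)·P/Ed = (-517)·31.8/(-0.817) = 20123.13341…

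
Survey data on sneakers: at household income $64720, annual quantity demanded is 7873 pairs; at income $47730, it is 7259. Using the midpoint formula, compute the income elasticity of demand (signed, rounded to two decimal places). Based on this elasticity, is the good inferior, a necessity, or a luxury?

%ΔQ = (7259 − 7873)/[( 7873 + 7259)/2] = -614/7566 = -0.081152…
%ΔIncome = (47730 − 64720)/[( 64720 + 47730)/2] = -16990/56225 = -0.302178…
E_income = (-614/7566) / (-16990/56225) = 0.2685…
0 < E_income < 1 ⇒ normal good, necessity.

0.27; necessity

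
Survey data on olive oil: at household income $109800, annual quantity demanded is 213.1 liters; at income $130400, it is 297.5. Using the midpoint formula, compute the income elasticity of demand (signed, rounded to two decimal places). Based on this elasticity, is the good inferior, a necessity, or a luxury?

%ΔQ = (297.5 − 213.1)/[( 213.1 + 297.5)/2] = 84.4/255.3 = 0.330591…
%ΔIncome = (130400 − 109800)/[( 109800 + 130400)/2] = 20600/120100 = 0.171523…
E_income = (84.4/255.3) / (20600/120100) = 1.9273…
E_income > 1 ⇒ normal good, luxury.

1.93; luxury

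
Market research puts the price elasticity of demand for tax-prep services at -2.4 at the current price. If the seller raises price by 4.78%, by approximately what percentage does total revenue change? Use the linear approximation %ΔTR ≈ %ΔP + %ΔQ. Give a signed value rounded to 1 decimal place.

-6.7%

%ΔQ ≈ Ed × %ΔP = (-2.4) × (+4.78%) = -11.4720%
%ΔTR ≈ %ΔP + %ΔQ = (+4.78%) + (-11.4720%) = -6.6920%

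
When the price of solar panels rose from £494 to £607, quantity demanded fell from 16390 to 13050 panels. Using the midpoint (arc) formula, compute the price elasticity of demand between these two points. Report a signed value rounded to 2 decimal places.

%ΔQ = (13050 − 16390) / [(16390 + 13050)/2] = -3340/14720 = -0.226902…
%ΔP = (607 − 494) / [(494 + 607)/2] = 113/550.5 = 0.205267…
Arc Ed = %ΔQ / %ΔP = (-3340/14720) / (113/550.5) = -1.1053…

-1.11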